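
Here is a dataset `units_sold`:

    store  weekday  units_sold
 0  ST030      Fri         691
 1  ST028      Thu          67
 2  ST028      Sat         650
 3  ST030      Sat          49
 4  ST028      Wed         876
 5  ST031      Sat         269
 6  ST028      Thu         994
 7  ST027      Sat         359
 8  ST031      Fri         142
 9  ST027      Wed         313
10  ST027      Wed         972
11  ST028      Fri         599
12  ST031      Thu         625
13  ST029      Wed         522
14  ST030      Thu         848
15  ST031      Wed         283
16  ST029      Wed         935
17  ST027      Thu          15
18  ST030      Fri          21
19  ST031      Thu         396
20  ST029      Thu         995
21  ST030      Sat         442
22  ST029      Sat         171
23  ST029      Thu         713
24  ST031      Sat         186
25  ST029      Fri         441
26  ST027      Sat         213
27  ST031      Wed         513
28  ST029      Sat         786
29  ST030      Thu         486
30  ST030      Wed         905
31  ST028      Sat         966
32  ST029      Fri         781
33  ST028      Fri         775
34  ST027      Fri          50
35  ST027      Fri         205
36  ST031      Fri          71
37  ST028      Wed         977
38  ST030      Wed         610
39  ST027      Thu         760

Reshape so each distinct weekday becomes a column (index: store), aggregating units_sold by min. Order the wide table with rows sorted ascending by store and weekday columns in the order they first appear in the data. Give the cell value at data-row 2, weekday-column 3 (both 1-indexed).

With rows sorted ascending by store, row 2 is store=ST028. weekday columns in first-appearance order: Fri, Thu, Sat, Wed; column 3 is Sat.
Long rows with store=ST028, weekday=Sat: min(650, 966) = 650.

650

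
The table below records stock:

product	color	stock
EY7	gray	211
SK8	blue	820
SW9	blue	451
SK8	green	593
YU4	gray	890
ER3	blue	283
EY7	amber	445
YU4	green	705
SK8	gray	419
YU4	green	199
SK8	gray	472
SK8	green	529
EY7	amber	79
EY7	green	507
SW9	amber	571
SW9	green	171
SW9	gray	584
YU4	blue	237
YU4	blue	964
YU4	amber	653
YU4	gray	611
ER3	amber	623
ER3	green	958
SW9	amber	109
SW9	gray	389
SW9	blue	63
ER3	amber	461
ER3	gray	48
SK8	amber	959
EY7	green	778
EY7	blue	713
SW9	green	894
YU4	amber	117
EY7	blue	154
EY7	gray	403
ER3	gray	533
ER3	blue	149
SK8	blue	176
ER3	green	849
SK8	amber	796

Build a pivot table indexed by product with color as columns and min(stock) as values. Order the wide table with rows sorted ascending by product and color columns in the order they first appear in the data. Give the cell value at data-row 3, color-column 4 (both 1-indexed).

With rows sorted ascending by product, row 3 is product=SK8. color columns in first-appearance order: gray, blue, green, amber; column 4 is amber.
Long rows with product=SK8, color=amber: min(959, 796) = 796.

796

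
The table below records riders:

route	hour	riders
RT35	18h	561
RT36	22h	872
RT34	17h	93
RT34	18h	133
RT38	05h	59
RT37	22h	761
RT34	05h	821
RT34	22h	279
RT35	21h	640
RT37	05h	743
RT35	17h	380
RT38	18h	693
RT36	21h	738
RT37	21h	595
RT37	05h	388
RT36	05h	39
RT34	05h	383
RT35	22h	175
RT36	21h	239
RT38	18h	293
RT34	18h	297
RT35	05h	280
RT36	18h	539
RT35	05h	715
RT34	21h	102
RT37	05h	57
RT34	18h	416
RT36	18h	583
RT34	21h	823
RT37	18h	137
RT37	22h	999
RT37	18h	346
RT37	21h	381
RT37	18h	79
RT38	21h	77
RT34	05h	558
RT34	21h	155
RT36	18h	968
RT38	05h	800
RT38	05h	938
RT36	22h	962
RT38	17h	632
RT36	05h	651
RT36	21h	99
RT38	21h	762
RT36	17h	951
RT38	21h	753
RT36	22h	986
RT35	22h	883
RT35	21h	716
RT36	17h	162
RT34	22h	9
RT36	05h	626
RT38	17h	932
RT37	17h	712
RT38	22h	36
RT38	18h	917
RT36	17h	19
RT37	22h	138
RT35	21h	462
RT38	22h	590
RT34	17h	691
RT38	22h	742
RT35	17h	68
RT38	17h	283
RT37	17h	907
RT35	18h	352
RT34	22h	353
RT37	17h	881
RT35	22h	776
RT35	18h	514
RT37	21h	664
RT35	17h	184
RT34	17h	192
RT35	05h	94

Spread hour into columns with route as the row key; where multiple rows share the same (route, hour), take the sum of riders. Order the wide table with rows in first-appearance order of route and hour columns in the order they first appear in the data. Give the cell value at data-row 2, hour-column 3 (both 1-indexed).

With rows in first-appearance order of route, row 2 is route=RT36. hour columns in first-appearance order: 18h, 22h, 17h, 05h, 21h; column 3 is 17h.
Long rows with route=RT36, hour=17h: 951 + 162 + 19 = 1132.

1132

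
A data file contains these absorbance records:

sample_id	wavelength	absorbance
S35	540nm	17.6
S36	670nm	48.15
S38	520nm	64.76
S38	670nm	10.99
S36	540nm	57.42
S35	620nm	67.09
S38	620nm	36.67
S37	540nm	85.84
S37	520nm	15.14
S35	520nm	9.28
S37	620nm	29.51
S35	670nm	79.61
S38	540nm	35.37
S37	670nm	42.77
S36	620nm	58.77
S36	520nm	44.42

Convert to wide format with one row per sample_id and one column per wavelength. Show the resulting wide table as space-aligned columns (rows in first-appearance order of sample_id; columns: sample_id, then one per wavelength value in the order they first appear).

Columns: sample_id plus the 4 distinct wavelength values (540nm, 670nm, 520nm, 620nm).
For example, row S35 column 540nm takes absorbance=17.6 from the long row (S35, 540nm).

sample_id  540nm  670nm  520nm  620nm
S35        17.6   79.61  9.28   67.09
S36        57.42  48.15  44.42  58.77
S38        35.37  10.99  64.76  36.67
S37        85.84  42.77  15.14  29.51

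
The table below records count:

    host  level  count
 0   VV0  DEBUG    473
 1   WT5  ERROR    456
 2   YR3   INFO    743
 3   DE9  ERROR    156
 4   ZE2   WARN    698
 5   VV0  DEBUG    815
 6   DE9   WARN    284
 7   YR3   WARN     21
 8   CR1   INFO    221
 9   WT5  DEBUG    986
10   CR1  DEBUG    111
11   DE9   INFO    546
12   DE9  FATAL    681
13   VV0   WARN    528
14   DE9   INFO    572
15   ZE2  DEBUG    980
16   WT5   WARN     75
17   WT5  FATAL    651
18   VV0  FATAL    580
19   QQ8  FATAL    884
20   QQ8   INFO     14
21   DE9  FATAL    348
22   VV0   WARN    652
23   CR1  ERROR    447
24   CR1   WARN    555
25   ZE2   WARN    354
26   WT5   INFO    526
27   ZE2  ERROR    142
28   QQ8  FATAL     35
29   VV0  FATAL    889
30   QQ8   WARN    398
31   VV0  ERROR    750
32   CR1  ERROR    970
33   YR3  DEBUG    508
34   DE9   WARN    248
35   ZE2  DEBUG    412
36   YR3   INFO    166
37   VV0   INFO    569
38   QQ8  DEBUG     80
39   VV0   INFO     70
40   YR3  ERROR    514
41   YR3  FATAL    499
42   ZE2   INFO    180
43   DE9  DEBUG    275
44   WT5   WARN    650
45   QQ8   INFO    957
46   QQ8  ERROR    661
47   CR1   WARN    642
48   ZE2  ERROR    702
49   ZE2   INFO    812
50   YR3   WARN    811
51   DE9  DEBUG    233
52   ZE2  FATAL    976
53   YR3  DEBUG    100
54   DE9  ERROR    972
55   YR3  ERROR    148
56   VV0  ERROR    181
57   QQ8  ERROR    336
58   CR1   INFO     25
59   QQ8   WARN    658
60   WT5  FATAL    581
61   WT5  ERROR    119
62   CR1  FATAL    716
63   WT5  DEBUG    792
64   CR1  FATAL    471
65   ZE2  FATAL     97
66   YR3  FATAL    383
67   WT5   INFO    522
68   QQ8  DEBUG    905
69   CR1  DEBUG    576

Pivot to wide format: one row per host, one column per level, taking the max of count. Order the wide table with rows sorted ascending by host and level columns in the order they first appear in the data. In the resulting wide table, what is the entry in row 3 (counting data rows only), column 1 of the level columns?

905

With rows sorted ascending by host, row 3 is host=QQ8. level columns in first-appearance order: DEBUG, ERROR, INFO, WARN, FATAL; column 1 is DEBUG.
Long rows with host=QQ8, level=DEBUG: max(80, 905) = 905.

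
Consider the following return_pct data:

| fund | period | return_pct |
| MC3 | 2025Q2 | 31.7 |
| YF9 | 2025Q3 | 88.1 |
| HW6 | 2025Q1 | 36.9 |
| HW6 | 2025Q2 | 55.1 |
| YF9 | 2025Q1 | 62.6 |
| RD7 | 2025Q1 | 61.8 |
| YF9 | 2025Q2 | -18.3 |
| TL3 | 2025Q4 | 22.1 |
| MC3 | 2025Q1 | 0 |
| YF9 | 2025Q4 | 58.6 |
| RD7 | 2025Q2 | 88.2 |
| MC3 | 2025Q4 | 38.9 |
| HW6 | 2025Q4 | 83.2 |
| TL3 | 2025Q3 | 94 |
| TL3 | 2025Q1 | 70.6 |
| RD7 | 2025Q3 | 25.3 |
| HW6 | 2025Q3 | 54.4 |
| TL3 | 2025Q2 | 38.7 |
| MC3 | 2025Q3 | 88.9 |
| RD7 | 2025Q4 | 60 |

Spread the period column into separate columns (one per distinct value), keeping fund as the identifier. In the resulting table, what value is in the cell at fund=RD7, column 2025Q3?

25.3

Wide layout: rows indexed by fund, columns are the 4 distinct period values (2025Q2, 2025Q3, 2025Q1, 2025Q4).
Cell (fund=RD7, period=2025Q3) draws from the long row where fund=RD7 and period=2025Q3, which has return_pct=25.3.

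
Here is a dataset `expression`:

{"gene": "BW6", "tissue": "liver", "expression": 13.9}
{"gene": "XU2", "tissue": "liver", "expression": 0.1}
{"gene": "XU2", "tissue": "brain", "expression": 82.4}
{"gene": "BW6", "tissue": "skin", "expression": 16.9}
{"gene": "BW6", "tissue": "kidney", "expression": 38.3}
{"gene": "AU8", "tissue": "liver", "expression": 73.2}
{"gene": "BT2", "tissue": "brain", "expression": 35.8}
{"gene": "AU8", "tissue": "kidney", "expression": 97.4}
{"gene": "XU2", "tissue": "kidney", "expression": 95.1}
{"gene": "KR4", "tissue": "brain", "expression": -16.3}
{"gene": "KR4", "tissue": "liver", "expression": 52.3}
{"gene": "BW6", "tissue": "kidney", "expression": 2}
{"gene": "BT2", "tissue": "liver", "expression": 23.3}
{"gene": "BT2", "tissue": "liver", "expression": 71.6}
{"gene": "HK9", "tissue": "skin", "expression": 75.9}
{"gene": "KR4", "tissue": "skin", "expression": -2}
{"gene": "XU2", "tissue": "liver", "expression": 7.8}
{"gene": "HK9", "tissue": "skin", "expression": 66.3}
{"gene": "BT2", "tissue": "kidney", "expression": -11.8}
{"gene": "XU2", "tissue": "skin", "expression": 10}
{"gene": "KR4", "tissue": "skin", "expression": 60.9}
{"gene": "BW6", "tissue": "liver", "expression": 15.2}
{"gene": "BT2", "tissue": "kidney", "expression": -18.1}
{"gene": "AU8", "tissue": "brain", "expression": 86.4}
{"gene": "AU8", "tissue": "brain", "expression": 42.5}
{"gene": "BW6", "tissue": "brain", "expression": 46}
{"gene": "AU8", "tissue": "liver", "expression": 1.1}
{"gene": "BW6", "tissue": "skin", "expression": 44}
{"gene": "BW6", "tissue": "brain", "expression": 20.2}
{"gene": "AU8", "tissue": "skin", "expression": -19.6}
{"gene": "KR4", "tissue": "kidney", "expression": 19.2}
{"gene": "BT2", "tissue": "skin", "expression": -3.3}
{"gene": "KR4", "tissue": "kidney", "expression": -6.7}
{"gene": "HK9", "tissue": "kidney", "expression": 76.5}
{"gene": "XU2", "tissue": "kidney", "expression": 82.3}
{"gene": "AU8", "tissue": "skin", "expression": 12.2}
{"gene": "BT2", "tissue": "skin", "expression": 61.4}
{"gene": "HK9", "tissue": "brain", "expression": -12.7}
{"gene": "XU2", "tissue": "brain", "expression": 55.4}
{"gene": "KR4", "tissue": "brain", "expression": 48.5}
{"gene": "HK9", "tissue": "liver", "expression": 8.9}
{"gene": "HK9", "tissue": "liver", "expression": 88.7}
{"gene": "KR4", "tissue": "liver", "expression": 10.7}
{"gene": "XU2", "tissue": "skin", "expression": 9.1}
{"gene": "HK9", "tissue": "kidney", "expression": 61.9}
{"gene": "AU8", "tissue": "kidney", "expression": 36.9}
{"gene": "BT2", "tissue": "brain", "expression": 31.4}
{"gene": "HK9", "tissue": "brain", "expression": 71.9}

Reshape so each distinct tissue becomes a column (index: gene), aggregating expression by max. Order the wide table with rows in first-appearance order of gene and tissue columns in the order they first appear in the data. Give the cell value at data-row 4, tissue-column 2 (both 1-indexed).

35.8

With rows in first-appearance order of gene, row 4 is gene=BT2. tissue columns in first-appearance order: liver, brain, skin, kidney; column 2 is brain.
Long rows with gene=BT2, tissue=brain: max(35.8, 31.4) = 35.8.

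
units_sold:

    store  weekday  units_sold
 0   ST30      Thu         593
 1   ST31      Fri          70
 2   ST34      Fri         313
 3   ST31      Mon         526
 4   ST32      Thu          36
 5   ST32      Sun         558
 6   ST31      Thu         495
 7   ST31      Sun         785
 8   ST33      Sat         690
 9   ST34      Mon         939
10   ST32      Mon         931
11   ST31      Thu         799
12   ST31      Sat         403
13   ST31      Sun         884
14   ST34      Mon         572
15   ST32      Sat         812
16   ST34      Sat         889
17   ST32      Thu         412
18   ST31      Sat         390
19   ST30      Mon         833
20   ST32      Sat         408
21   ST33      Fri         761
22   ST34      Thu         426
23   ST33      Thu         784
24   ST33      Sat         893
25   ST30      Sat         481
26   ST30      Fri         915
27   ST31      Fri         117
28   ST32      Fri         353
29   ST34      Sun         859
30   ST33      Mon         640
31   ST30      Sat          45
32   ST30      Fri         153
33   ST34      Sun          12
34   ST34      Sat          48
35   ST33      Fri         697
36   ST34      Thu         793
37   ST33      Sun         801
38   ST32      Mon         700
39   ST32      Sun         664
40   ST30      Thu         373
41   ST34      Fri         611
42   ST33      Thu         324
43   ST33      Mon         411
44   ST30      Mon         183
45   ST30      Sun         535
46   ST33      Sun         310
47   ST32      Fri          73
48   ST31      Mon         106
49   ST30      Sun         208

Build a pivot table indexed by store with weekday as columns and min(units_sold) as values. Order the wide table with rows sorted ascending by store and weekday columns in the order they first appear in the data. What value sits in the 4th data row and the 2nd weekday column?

697

With rows sorted ascending by store, row 4 is store=ST33. weekday columns in first-appearance order: Thu, Fri, Mon, Sun, Sat; column 2 is Fri.
Long rows with store=ST33, weekday=Fri: min(761, 697) = 697.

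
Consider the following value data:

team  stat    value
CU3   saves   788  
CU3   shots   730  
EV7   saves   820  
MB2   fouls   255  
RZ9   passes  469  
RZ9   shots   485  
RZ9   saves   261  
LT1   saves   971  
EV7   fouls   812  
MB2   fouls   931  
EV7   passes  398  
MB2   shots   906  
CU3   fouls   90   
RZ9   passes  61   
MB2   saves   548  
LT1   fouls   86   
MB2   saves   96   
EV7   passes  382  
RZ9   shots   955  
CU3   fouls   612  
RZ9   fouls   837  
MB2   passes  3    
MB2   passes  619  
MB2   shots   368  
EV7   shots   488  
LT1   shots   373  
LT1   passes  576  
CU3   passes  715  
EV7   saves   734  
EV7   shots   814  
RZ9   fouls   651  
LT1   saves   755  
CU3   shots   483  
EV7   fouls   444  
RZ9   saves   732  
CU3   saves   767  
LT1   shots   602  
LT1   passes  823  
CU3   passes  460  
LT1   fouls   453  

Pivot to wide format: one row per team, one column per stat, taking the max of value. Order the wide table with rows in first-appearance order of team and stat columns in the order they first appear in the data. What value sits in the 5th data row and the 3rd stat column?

With rows in first-appearance order of team, row 5 is team=LT1. stat columns in first-appearance order: saves, shots, fouls, passes; column 3 is fouls.
Long rows with team=LT1, stat=fouls: max(86, 453) = 453.

453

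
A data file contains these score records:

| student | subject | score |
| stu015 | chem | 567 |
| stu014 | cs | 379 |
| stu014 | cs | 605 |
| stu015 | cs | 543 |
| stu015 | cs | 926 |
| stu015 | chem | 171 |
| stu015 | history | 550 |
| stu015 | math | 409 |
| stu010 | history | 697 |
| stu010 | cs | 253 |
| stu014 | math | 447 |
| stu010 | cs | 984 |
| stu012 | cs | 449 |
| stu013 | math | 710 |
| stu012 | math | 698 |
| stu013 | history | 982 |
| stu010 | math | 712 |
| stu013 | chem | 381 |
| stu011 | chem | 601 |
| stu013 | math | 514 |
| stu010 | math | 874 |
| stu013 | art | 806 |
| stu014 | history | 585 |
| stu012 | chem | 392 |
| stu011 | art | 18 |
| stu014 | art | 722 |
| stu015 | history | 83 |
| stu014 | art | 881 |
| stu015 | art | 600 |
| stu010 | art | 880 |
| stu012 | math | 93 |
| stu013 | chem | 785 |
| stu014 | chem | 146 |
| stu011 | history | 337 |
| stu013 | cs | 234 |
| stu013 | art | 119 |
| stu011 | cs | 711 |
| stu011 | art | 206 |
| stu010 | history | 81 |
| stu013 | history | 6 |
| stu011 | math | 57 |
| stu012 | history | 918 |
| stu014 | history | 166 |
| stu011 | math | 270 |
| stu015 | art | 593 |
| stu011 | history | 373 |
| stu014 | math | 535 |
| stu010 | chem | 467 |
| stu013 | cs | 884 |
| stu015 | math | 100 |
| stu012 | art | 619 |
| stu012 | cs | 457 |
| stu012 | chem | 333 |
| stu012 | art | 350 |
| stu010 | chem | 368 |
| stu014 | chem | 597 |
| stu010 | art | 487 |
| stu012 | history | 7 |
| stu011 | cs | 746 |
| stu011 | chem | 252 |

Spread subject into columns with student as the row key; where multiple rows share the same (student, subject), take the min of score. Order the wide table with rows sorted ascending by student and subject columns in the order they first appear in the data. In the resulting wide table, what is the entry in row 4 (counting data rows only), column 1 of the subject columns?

381

With rows sorted ascending by student, row 4 is student=stu013. subject columns in first-appearance order: chem, cs, history, math, art; column 1 is chem.
Long rows with student=stu013, subject=chem: min(381, 785) = 381.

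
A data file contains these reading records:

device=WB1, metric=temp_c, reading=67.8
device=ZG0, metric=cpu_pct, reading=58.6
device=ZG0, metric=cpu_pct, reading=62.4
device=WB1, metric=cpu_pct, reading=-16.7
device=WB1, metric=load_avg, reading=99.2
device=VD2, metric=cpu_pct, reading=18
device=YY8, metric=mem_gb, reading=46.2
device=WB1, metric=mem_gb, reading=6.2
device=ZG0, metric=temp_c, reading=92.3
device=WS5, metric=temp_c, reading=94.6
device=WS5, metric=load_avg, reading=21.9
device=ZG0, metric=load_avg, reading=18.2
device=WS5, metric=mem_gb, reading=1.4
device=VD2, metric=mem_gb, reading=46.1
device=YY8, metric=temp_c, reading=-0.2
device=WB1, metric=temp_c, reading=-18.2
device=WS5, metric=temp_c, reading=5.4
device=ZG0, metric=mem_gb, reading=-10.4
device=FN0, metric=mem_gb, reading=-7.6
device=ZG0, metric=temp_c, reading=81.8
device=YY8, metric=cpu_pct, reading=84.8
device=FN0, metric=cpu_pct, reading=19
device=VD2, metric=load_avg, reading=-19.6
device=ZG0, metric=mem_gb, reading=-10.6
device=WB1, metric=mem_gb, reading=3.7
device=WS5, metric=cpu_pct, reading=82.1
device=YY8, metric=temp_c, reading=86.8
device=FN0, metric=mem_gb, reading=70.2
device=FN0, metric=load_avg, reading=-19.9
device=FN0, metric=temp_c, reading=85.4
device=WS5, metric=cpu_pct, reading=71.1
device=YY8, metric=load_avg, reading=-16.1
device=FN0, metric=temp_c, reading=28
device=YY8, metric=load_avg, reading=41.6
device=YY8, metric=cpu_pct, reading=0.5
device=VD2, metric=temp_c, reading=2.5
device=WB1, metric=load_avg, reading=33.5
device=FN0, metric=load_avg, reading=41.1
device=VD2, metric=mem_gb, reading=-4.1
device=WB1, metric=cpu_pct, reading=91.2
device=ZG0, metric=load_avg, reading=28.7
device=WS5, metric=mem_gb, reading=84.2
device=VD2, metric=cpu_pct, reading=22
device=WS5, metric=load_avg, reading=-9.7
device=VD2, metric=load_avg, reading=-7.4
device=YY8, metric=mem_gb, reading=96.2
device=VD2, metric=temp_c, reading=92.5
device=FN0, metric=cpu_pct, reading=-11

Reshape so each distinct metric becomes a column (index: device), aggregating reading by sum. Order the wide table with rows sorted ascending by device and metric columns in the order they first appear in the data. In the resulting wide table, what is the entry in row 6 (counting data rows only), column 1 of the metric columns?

174.1

With rows sorted ascending by device, row 6 is device=ZG0. metric columns in first-appearance order: temp_c, cpu_pct, load_avg, mem_gb; column 1 is temp_c.
Long rows with device=ZG0, metric=temp_c: 92.3 + 81.8 = 174.1.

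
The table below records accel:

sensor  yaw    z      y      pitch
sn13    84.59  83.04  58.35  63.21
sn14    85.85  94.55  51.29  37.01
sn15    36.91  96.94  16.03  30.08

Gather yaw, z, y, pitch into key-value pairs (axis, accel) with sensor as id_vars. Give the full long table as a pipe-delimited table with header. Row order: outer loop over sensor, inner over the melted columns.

Each (sensor, column) pair becomes one row: 3 × 4 = 12 rows.
For example, (sn13, yaw) → accel=84.59.

| sensor | axis | accel |
| sn13 | yaw | 84.59 |
| sn13 | z | 83.04 |
| sn13 | y | 58.35 |
| sn13 | pitch | 63.21 |
| sn14 | yaw | 85.85 |
| sn14 | z | 94.55 |
| sn14 | y | 51.29 |
| sn14 | pitch | 37.01 |
| sn15 | yaw | 36.91 |
| sn15 | z | 96.94 |
| sn15 | y | 16.03 |
| sn15 | pitch | 30.08 |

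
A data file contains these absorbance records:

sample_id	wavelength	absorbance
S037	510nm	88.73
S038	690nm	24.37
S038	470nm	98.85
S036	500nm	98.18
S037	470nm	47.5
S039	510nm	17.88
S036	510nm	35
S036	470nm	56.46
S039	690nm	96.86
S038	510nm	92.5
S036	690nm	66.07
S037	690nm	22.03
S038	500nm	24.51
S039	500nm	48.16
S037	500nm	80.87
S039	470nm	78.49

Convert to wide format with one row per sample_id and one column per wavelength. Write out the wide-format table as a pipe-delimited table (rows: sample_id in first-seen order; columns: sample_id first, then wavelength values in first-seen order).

| sample_id | 510nm | 690nm | 470nm | 500nm |
| S037 | 88.73 | 22.03 | 47.5 | 80.87 |
| S038 | 92.5 | 24.37 | 98.85 | 24.51 |
| S036 | 35 | 66.07 | 56.46 | 98.18 |
| S039 | 17.88 | 96.86 | 78.49 | 48.16 |

Columns: sample_id plus the 4 distinct wavelength values (510nm, 690nm, 470nm, 500nm).
For example, row S037 column 510nm takes absorbance=88.73 from the long row (S037, 510nm).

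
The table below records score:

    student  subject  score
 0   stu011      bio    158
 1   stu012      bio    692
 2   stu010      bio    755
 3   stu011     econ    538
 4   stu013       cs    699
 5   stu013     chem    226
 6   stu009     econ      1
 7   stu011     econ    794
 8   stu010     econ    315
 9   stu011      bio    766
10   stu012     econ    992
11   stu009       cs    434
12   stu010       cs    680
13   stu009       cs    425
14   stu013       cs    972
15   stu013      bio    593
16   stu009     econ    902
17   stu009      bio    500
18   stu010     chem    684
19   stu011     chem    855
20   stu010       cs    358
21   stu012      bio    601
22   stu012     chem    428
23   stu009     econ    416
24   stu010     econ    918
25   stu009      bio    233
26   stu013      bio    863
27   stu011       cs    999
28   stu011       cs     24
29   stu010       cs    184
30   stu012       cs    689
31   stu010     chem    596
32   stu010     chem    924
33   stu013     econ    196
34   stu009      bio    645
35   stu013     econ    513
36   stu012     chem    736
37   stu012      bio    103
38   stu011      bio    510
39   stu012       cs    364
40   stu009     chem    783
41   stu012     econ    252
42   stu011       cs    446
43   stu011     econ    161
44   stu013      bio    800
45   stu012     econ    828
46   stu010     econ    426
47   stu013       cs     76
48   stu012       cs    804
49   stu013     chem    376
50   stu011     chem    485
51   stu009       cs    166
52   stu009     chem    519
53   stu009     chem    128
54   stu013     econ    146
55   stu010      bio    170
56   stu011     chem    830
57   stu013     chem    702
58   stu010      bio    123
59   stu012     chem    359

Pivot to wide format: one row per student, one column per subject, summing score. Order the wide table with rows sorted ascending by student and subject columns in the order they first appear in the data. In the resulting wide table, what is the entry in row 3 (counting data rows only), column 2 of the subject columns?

1493

With rows sorted ascending by student, row 3 is student=stu011. subject columns in first-appearance order: bio, econ, cs, chem; column 2 is econ.
Long rows with student=stu011, subject=econ: 538 + 794 + 161 = 1493.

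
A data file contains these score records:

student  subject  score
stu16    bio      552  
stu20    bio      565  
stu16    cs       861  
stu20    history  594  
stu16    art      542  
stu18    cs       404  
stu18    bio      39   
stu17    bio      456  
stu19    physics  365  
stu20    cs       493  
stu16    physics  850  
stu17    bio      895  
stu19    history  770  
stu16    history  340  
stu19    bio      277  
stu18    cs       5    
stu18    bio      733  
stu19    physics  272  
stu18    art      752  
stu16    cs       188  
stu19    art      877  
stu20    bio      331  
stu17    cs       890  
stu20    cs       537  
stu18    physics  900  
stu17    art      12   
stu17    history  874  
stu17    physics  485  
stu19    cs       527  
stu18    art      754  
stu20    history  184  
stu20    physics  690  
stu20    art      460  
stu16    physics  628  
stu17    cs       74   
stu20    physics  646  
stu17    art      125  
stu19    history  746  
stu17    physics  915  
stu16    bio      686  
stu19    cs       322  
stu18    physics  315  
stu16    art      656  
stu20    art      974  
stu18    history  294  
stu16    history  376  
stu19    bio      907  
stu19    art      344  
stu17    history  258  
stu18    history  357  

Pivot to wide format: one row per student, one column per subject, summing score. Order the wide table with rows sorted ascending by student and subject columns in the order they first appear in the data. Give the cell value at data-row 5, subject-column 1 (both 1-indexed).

With rows sorted ascending by student, row 5 is student=stu20. subject columns in first-appearance order: bio, cs, history, art, physics; column 1 is bio.
Long rows with student=stu20, subject=bio: 565 + 331 = 896.

896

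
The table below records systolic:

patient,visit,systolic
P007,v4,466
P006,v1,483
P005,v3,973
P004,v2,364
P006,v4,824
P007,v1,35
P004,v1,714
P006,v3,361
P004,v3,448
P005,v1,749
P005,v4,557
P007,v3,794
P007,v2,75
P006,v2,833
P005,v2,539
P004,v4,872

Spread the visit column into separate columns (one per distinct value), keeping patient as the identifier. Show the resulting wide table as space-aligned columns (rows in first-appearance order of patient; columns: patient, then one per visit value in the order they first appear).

patient  v4   v1   v3   v2 
P007     466  35   794  75 
P006     824  483  361  833
P005     557  749  973  539
P004     872  714  448  364

Columns: patient plus the 4 distinct visit values (v4, v1, v3, v2).
For example, row P007 column v4 takes systolic=466 from the long row (P007, v4).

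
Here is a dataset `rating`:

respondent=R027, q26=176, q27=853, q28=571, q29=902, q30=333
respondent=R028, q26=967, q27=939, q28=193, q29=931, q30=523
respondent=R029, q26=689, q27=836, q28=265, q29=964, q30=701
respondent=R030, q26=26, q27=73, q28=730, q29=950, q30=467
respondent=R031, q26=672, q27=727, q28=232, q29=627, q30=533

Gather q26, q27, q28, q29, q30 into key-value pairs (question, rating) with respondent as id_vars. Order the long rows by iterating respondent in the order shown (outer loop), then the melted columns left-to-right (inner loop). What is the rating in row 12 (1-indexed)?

25 rows total (5 × 5). Row 12: index ⌊(12-1)/5⌋ = 2 into respondent → R029; (12-1) mod 5 = 1 into the melted columns → q27.
So row 12 is (R029, q27, 836); rating = 836.

836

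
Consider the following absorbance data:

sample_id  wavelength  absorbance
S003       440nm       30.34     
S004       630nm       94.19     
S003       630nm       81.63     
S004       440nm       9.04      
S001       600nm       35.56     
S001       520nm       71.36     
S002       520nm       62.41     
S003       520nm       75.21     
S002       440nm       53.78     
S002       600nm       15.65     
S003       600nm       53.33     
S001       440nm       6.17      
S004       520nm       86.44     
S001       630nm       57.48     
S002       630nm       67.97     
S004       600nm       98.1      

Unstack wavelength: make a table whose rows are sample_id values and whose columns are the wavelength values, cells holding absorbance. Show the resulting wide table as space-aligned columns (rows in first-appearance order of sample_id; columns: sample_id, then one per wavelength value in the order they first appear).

Columns: sample_id plus the 4 distinct wavelength values (440nm, 630nm, 600nm, 520nm).
For example, row S003 column 440nm takes absorbance=30.34 from the long row (S003, 440nm).

sample_id  440nm  630nm  600nm  520nm
S003       30.34  81.63  53.33  75.21
S004       9.04   94.19  98.1   86.44
S001       6.17   57.48  35.56  71.36
S002       53.78  67.97  15.65  62.41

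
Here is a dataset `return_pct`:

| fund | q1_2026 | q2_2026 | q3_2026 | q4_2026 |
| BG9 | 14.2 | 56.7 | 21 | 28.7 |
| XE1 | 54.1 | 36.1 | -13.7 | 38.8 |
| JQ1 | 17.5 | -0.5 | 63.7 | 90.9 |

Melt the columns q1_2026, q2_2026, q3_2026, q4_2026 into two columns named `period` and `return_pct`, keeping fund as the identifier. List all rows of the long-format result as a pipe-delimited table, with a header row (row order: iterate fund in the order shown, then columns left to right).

Each (fund, column) pair becomes one row: 3 × 4 = 12 rows.
For example, (BG9, q1_2026) → return_pct=14.2.

| fund | period | return_pct |
| BG9 | q1_2026 | 14.2 |
| BG9 | q2_2026 | 56.7 |
| BG9 | q3_2026 | 21 |
| BG9 | q4_2026 | 28.7 |
| XE1 | q1_2026 | 54.1 |
| XE1 | q2_2026 | 36.1 |
| XE1 | q3_2026 | -13.7 |
| XE1 | q4_2026 | 38.8 |
| JQ1 | q1_2026 | 17.5 |
| JQ1 | q2_2026 | -0.5 |
| JQ1 | q3_2026 | 63.7 |
| JQ1 | q4_2026 | 90.9 |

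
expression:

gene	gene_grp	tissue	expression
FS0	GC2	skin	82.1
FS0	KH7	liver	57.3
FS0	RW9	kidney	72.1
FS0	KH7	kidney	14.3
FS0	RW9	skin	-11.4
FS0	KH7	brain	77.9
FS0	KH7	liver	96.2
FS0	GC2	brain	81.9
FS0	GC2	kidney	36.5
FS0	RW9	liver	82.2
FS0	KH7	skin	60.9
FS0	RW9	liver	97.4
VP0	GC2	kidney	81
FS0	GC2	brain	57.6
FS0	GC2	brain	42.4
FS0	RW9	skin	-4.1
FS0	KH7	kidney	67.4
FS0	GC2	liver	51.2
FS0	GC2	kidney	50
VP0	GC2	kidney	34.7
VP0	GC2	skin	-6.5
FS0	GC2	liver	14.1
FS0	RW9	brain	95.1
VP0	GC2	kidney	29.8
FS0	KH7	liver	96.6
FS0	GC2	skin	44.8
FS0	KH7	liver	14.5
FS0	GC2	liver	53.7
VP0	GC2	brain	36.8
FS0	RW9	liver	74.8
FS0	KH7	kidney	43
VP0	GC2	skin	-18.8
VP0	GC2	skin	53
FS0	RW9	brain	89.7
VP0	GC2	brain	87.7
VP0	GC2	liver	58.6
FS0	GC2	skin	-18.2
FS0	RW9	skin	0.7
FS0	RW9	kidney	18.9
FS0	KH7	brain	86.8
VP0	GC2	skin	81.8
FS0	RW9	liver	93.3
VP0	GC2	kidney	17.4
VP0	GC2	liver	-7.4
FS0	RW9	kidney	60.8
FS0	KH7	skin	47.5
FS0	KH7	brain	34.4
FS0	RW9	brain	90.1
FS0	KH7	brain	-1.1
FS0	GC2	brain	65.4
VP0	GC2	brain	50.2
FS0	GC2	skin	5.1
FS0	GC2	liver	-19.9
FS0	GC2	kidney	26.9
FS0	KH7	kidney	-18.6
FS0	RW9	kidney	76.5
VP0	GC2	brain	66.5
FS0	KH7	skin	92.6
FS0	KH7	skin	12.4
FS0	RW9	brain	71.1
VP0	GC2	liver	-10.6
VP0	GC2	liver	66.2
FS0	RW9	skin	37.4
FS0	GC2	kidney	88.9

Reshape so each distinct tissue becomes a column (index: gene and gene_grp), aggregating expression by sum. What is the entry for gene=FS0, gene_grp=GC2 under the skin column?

Rows with gene=FS0, gene_grp=GC2 and tissue=skin: expression values are 82.1, 44.8, -18.2, 5.1.
82.1 + 44.8 + -18.2 + 5.1 = 113.8.

113.8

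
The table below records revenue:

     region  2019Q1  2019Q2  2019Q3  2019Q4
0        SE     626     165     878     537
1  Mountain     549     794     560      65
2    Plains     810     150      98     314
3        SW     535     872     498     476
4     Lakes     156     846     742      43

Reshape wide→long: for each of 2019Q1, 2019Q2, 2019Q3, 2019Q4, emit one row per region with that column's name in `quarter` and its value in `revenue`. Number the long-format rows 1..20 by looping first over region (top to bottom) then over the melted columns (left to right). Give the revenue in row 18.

20 rows total (5 × 4). Row 18: index ⌊(18-1)/4⌋ = 4 into region → Lakes; (18-1) mod 4 = 1 into the melted columns → 2019Q2.
So row 18 is (Lakes, 2019Q2, 846); revenue = 846.

846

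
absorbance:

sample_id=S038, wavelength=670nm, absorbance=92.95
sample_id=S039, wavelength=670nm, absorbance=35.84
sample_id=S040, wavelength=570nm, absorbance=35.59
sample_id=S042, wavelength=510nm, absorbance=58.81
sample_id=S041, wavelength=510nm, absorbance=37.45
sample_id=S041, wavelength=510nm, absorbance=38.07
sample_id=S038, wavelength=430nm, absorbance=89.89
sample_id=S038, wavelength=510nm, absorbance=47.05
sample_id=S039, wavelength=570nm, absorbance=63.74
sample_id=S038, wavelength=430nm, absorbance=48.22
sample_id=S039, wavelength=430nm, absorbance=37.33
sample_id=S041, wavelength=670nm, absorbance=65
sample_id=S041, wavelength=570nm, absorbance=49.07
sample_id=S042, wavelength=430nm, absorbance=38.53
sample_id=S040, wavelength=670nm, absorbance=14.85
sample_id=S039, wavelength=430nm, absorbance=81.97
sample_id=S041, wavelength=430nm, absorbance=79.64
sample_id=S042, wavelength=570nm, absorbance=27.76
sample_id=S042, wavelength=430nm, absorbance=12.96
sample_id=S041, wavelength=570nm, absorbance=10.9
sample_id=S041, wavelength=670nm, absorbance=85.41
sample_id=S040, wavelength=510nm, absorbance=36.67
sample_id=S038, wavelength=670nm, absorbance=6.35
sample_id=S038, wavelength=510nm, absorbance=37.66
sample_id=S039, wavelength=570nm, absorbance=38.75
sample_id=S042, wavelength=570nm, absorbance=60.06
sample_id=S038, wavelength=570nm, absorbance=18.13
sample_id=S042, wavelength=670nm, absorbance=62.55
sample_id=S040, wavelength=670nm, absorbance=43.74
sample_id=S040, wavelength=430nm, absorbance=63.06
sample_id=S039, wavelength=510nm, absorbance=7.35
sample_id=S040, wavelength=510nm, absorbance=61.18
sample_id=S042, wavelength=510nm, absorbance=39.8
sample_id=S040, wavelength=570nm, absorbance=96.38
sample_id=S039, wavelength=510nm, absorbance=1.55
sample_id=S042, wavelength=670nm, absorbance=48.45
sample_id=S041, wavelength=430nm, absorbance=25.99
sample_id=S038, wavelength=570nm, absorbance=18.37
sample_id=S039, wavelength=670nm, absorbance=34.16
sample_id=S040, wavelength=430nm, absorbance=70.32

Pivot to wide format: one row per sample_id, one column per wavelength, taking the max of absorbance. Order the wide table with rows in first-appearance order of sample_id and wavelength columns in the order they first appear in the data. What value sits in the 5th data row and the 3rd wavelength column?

With rows in first-appearance order of sample_id, row 5 is sample_id=S041. wavelength columns in first-appearance order: 670nm, 570nm, 510nm, 430nm; column 3 is 510nm.
Long rows with sample_id=S041, wavelength=510nm: max(37.45, 38.07) = 38.07.

38.07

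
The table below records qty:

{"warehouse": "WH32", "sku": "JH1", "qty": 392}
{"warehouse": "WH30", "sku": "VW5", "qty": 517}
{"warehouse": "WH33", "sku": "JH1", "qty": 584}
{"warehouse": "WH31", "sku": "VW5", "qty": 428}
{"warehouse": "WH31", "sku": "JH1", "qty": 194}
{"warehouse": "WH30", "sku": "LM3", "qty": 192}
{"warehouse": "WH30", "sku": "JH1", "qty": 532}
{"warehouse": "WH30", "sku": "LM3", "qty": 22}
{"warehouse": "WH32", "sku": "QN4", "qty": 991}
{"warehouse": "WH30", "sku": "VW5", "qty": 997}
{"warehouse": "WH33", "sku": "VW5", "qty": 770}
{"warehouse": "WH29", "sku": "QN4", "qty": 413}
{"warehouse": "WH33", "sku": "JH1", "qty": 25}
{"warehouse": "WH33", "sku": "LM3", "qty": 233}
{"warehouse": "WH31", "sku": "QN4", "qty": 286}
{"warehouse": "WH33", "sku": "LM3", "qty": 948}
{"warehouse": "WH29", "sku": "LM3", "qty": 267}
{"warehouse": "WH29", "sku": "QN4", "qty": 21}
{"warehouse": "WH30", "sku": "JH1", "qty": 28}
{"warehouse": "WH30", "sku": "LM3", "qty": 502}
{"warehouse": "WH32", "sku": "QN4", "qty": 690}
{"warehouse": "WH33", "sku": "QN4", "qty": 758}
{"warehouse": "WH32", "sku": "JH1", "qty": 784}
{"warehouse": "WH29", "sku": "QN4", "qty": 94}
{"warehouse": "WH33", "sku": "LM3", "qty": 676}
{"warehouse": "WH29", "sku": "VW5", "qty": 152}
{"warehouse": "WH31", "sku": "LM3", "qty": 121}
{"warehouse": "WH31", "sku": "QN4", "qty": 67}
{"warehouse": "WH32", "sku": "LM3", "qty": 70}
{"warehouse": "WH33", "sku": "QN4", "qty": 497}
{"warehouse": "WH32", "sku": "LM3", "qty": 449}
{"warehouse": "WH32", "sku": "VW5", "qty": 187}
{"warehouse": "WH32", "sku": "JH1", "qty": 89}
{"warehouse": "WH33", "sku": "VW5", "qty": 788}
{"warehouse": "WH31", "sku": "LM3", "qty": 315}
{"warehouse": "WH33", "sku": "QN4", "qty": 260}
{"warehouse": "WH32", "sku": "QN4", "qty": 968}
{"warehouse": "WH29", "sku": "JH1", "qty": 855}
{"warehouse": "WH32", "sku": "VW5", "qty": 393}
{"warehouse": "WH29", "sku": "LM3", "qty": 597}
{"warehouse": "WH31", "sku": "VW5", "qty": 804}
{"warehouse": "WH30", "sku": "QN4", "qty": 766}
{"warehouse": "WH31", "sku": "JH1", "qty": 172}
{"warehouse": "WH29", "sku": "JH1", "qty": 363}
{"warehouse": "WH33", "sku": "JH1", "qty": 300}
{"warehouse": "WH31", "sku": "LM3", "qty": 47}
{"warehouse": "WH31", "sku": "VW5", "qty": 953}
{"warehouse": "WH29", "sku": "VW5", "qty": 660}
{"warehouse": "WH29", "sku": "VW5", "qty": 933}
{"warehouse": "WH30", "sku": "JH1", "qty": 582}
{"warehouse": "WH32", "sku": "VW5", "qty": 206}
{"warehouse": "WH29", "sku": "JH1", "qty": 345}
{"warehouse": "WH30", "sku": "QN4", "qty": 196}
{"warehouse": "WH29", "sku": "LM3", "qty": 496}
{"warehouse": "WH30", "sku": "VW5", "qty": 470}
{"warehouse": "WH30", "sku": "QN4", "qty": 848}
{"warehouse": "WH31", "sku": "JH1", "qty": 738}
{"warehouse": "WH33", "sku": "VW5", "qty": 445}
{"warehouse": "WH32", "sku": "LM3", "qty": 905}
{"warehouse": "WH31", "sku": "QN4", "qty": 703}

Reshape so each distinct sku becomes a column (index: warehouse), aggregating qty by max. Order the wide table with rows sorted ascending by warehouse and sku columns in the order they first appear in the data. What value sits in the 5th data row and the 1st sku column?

584

With rows sorted ascending by warehouse, row 5 is warehouse=WH33. sku columns in first-appearance order: JH1, VW5, LM3, QN4; column 1 is JH1.
Long rows with warehouse=WH33, sku=JH1: max(584, 25, 300) = 584.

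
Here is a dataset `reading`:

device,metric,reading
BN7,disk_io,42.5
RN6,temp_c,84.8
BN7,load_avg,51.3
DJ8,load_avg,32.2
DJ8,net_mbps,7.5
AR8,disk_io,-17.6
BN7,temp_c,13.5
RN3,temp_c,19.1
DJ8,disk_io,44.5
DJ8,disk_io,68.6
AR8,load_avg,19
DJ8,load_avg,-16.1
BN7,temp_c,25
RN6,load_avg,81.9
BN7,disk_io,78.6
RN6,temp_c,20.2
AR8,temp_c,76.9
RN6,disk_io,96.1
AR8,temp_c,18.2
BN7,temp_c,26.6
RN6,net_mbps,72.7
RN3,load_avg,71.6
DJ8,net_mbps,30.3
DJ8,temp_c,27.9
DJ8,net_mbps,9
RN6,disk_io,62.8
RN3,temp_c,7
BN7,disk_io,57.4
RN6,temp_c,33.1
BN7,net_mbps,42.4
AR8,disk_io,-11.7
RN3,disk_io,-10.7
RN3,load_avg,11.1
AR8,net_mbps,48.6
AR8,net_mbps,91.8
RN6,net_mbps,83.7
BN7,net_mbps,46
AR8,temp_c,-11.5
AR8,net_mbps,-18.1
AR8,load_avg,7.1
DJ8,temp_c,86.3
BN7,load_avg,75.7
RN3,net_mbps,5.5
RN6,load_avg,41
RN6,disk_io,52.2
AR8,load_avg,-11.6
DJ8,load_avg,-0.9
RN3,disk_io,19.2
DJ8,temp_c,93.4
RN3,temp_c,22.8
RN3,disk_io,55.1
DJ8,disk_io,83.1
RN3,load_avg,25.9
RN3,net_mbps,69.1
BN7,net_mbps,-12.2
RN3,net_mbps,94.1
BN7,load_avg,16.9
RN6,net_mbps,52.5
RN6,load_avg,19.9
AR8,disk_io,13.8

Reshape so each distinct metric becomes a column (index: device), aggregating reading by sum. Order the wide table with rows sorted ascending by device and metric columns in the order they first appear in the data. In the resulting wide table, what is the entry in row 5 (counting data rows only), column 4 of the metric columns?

208.9

With rows sorted ascending by device, row 5 is device=RN6. metric columns in first-appearance order: disk_io, temp_c, load_avg, net_mbps; column 4 is net_mbps.
Long rows with device=RN6, metric=net_mbps: 72.7 + 83.7 + 52.5 = 208.9.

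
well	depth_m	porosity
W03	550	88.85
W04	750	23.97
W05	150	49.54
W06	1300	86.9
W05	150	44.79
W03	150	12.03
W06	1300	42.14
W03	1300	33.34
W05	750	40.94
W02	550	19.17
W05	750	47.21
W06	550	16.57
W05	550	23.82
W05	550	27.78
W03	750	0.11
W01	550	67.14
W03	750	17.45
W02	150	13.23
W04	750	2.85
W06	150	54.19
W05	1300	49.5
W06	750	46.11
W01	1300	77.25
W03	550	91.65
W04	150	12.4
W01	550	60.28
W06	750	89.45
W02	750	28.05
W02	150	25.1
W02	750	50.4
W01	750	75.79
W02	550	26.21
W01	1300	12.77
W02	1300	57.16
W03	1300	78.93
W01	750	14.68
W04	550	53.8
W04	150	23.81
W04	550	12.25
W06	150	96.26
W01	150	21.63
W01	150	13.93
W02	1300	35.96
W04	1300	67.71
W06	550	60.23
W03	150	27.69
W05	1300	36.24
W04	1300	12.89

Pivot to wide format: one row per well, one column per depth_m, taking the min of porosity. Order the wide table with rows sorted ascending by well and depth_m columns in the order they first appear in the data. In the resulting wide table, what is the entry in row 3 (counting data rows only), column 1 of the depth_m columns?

88.85

With rows sorted ascending by well, row 3 is well=W03. depth_m columns in first-appearance order: 550, 750, 150, 1300; column 1 is 550.
Long rows with well=W03, depth_m=550: min(88.85, 91.65) = 88.85.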